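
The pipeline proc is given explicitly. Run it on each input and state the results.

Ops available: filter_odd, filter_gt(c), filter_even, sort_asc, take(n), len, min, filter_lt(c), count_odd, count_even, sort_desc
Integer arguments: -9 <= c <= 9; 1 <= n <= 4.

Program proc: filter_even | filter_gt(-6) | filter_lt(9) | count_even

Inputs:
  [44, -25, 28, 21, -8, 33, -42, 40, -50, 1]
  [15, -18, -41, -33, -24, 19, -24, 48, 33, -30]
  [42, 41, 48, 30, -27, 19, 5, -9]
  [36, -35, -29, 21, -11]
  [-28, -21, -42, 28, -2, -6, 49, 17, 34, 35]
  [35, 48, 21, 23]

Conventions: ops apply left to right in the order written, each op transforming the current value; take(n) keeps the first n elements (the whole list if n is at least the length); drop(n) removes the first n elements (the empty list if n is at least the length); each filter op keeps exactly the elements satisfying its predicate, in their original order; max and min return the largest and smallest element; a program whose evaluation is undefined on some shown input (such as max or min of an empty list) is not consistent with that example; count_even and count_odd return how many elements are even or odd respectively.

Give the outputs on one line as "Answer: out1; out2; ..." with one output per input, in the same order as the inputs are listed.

0; 0; 0; 0; 1; 0

Execution, op by op:
  [44, -25, 28, 21, -8, 33, -42, 40, -50, 1] -> [44, 28, -8, -42, 40, -50] -> [44, 28, 40] -> [] -> 0
  [15, -18, -41, -33, -24, 19, -24, 48, 33, -30] -> [-18, -24, -24, 48, -30] -> [48] -> [] -> 0
  [42, 41, 48, 30, -27, 19, 5, -9] -> [42, 48, 30] -> [42, 48, 30] -> [] -> 0
  [36, -35, -29, 21, -11] -> [36] -> [36] -> [] -> 0
  [-28, -21, -42, 28, -2, -6, 49, 17, 34, 35] -> [-28, -42, 28, -2, -6, 34] -> [28, -2, 34] -> [-2] -> 1
  [35, 48, 21, 23] -> [48] -> [48] -> [] -> 0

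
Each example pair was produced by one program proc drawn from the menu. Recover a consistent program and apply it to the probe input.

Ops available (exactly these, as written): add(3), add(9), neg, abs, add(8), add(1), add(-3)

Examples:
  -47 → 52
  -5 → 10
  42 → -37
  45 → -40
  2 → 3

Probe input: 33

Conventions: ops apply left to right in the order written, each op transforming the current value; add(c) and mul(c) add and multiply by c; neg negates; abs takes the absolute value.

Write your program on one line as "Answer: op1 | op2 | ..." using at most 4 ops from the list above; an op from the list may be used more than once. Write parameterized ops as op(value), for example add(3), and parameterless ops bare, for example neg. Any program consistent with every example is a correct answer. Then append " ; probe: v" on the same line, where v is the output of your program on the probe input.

neg | add(-3) | add(8) ; probe: -28

Check, running the answer program on each example:
  -47 -> 47 -> 44 -> 52
  -5 -> 5 -> 2 -> 10
  42 -> -42 -> -45 -> -37
  45 -> -45 -> -48 -> -40
  2 -> -2 -> -5 -> 3
  probe: 33 -> -33 -> -36 -> -28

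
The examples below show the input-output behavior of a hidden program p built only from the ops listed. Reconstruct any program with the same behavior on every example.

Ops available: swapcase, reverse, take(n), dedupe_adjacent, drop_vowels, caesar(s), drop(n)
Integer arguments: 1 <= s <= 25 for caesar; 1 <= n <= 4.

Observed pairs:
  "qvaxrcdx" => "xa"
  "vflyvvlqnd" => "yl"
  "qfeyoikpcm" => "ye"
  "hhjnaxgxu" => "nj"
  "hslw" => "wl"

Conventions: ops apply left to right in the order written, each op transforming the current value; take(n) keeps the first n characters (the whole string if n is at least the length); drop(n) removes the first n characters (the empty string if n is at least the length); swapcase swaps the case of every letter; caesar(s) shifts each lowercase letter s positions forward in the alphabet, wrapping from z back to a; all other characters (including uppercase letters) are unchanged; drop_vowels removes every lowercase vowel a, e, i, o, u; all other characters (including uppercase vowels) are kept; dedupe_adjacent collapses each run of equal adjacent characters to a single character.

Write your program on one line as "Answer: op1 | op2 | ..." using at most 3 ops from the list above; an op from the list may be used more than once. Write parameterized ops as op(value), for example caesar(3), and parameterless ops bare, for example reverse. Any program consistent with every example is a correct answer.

take(4) | drop(2) | reverse

Check, running the answer program on each example:
  "qvaxrcdx" -> "qvax" -> "ax" -> "xa"
  "vflyvvlqnd" -> "vfly" -> "ly" -> "yl"
  "qfeyoikpcm" -> "qfey" -> "ey" -> "ye"
  "hhjnaxgxu" -> "hhjn" -> "jn" -> "nj"
  "hslw" -> "hslw" -> "lw" -> "wl"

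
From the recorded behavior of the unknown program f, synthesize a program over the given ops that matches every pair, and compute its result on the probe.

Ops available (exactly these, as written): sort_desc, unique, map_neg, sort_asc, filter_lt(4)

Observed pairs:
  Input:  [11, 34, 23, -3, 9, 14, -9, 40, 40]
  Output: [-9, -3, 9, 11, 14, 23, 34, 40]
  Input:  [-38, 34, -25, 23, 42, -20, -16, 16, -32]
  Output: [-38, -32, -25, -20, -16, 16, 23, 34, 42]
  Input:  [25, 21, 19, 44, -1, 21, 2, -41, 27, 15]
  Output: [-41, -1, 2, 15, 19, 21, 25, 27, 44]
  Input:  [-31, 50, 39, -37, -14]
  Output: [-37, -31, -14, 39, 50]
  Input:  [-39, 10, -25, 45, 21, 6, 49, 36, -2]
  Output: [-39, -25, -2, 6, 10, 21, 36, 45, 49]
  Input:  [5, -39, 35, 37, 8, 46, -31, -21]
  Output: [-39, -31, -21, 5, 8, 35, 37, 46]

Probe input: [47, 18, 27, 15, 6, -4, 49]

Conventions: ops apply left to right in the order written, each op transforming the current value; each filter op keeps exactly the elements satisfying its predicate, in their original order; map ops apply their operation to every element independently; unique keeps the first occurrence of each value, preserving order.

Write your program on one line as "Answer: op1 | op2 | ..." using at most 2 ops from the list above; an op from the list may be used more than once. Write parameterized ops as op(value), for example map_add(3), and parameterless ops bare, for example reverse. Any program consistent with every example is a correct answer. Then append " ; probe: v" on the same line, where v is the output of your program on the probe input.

sort_asc | unique ; probe: [-4, 6, 15, 18, 27, 47, 49]

Check, running the answer program on each example:
  [11, 34, 23, -3, 9, 14, -9, 40, 40] -> [-9, -3, 9, 11, 14, 23, 34, 40, 40] -> [-9, -3, 9, 11, 14, 23, 34, 40]
  [-38, 34, -25, 23, 42, -20, -16, 16, -32] -> [-38, -32, -25, -20, -16, 16, 23, 34, 42] -> [-38, -32, -25, -20, -16, 16, 23, 34, 42]
  [25, 21, 19, 44, -1, 21, 2, -41, 27, 15] -> [-41, -1, 2, 15, 19, 21, 21, 25, 27, 44] -> [-41, -1, 2, 15, 19, 21, 25, 27, 44]
  [-31, 50, 39, -37, -14] -> [-37, -31, -14, 39, 50] -> [-37, -31, -14, 39, 50]
  [-39, 10, -25, 45, 21, 6, 49, 36, -2] -> [-39, -25, -2, 6, 10, 21, 36, 45, 49] -> [-39, -25, -2, 6, 10, 21, 36, 45, 49]
  [5, -39, 35, 37, 8, 46, -31, -21] -> [-39, -31, -21, 5, 8, 35, 37, 46] -> [-39, -31, -21, 5, 8, 35, 37, 46]
  probe: [47, 18, 27, 15, 6, -4, 49] -> [-4, 6, 15, 18, 27, 47, 49] -> [-4, 6, 15, 18, 27, 47, 49]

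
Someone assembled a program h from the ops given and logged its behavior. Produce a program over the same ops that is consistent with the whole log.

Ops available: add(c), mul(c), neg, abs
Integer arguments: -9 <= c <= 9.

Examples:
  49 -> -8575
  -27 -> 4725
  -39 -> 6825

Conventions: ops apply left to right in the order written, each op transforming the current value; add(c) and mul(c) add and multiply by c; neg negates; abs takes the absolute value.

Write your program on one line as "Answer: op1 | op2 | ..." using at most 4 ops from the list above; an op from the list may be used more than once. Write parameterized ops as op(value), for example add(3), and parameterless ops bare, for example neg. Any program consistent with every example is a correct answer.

mul(-5) | neg | mul(7) | mul(-5)

Check, running the answer program on each example:
  49 -> -245 -> 245 -> 1715 -> -8575
  -27 -> 135 -> -135 -> -945 -> 4725
  -39 -> 195 -> -195 -> -1365 -> 6825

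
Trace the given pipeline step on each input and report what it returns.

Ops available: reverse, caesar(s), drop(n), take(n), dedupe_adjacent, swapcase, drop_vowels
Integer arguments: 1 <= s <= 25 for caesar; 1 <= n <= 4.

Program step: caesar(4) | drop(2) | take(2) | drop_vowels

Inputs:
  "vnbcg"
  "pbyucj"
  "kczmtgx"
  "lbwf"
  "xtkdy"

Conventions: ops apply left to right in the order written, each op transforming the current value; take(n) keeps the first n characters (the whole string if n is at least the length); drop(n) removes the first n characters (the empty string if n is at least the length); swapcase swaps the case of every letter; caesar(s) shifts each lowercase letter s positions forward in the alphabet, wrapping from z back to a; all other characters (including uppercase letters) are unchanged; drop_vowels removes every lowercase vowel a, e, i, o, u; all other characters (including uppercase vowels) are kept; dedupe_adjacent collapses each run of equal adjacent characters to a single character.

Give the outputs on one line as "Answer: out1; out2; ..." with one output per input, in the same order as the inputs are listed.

Execution, op by op:
  "vnbcg" -> "zrfgk" -> "fgk" -> "fg" -> "fg"
  "pbyucj" -> "tfcygn" -> "cygn" -> "cy" -> "cy"
  "kczmtgx" -> "ogdqxkb" -> "dqxkb" -> "dq" -> "dq"
  "lbwf" -> "pfaj" -> "aj" -> "aj" -> "j"
  "xtkdy" -> "bxohc" -> "ohc" -> "oh" -> "h"

"fg"; "cy"; "dq"; "j"; "h"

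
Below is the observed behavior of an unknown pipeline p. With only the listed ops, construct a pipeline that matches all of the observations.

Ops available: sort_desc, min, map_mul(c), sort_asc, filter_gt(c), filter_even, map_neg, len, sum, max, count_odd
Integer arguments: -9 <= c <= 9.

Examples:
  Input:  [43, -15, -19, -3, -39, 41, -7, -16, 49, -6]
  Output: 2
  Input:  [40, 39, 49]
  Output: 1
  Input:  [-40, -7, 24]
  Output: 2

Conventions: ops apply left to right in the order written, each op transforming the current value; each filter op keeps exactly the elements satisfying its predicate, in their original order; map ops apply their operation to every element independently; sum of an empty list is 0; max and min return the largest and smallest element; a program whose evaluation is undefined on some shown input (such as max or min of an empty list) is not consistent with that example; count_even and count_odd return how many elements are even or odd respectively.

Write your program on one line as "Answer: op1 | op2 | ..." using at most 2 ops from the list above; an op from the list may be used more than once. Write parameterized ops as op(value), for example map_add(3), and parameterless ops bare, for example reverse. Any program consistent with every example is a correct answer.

filter_even | len

Check, running the answer program on each example:
  [43, -15, -19, -3, -39, 41, -7, -16, 49, -6] -> [-16, -6] -> 2
  [40, 39, 49] -> [40] -> 1
  [-40, -7, 24] -> [-40, 24] -> 2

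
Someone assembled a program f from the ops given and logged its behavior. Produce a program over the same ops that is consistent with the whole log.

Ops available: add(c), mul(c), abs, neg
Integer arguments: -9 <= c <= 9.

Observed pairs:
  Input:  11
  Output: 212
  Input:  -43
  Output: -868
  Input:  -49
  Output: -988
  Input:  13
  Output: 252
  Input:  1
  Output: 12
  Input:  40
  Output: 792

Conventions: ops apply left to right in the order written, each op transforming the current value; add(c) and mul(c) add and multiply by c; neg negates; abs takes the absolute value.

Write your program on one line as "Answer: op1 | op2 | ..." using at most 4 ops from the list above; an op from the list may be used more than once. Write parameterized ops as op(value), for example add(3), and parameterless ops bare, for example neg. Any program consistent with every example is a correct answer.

mul(-5) | add(2) | mul(-4)

Check, running the answer program on each example:
  11 -> -55 -> -53 -> 212
  -43 -> 215 -> 217 -> -868
  -49 -> 245 -> 247 -> -988
  13 -> -65 -> -63 -> 252
  1 -> -5 -> -3 -> 12
  40 -> -200 -> -198 -> 792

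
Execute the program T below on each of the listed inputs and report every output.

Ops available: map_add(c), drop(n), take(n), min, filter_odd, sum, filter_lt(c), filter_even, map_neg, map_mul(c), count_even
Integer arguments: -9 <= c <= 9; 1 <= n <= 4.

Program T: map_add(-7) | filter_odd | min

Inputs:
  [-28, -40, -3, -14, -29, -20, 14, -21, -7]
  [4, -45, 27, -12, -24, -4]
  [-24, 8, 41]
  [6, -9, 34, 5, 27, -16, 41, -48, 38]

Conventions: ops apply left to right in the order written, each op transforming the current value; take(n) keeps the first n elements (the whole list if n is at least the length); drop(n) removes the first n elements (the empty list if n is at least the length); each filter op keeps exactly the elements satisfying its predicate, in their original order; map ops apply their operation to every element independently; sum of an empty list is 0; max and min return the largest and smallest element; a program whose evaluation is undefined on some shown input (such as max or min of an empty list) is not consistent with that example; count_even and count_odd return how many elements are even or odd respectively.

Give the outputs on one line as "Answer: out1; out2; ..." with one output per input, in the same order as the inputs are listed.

Execution, op by op:
  [-28, -40, -3, -14, -29, -20, 14, -21, -7] -> [-35, -47, -10, -21, -36, -27, 7, -28, -14] -> [-35, -47, -21, -27, 7] -> -47
  [4, -45, 27, -12, -24, -4] -> [-3, -52, 20, -19, -31, -11] -> [-3, -19, -31, -11] -> -31
  [-24, 8, 41] -> [-31, 1, 34] -> [-31, 1] -> -31
  [6, -9, 34, 5, 27, -16, 41, -48, 38] -> [-1, -16, 27, -2, 20, -23, 34, -55, 31] -> [-1, 27, -23, -55, 31] -> -55

-47; -31; -31; -55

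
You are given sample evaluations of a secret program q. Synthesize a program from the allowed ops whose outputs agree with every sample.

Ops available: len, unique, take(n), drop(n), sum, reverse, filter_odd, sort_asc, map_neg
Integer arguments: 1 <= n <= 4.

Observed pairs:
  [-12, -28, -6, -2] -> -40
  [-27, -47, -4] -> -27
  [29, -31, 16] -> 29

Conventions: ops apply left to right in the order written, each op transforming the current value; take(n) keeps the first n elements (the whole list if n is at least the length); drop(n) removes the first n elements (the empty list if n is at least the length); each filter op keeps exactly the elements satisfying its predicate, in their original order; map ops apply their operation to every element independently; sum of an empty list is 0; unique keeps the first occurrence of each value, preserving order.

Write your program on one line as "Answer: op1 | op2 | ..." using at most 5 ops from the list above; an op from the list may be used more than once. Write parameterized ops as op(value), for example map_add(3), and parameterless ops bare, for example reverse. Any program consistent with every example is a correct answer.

reverse | map_neg | drop(2) | map_neg | sum

Check, running the answer program on each example:
  [-12, -28, -6, -2] -> [-2, -6, -28, -12] -> [2, 6, 28, 12] -> [28, 12] -> [-28, -12] -> -40
  [-27, -47, -4] -> [-4, -47, -27] -> [4, 47, 27] -> [27] -> [-27] -> -27
  [29, -31, 16] -> [16, -31, 29] -> [-16, 31, -29] -> [-29] -> [29] -> 29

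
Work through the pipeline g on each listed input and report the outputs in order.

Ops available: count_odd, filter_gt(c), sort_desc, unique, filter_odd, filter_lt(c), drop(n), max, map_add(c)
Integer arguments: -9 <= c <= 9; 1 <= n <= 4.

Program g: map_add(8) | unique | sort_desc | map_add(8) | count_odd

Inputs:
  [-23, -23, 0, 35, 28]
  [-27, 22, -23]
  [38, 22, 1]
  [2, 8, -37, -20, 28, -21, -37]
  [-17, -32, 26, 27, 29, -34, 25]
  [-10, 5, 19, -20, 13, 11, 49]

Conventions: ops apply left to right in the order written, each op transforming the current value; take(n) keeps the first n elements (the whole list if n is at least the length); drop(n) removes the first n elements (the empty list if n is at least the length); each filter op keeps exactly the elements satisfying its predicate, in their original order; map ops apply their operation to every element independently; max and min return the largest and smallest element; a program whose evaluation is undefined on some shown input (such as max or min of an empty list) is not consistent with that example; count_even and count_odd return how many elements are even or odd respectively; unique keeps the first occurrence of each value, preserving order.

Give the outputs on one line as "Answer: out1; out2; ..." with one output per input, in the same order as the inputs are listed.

Execution, op by op:
  [-23, -23, 0, 35, 28] -> [-15, -15, 8, 43, 36] -> [-15, 8, 43, 36] -> [43, 36, 8, -15] -> [51, 44, 16, -7] -> 2
  [-27, 22, -23] -> [-19, 30, -15] -> [-19, 30, -15] -> [30, -15, -19] -> [38, -7, -11] -> 2
  [38, 22, 1] -> [46, 30, 9] -> [46, 30, 9] -> [46, 30, 9] -> [54, 38, 17] -> 1
  [2, 8, -37, -20, 28, -21, -37] -> [10, 16, -29, -12, 36, -13, -29] -> [10, 16, -29, -12, 36, -13] -> [36, 16, 10, -12, -13, -29] -> [44, 24, 18, -4, -5, -21] -> 2
  [-17, -32, 26, 27, 29, -34, 25] -> [-9, -24, 34, 35, 37, -26, 33] -> [-9, -24, 34, 35, 37, -26, 33] -> [37, 35, 34, 33, -9, -24, -26] -> [45, 43, 42, 41, -1, -16, -18] -> 4
  [-10, 5, 19, -20, 13, 11, 49] -> [-2, 13, 27, -12, 21, 19, 57] -> [-2, 13, 27, -12, 21, 19, 57] -> [57, 27, 21, 19, 13, -2, -12] -> [65, 35, 29, 27, 21, 6, -4] -> 5

2; 2; 1; 2; 4; 5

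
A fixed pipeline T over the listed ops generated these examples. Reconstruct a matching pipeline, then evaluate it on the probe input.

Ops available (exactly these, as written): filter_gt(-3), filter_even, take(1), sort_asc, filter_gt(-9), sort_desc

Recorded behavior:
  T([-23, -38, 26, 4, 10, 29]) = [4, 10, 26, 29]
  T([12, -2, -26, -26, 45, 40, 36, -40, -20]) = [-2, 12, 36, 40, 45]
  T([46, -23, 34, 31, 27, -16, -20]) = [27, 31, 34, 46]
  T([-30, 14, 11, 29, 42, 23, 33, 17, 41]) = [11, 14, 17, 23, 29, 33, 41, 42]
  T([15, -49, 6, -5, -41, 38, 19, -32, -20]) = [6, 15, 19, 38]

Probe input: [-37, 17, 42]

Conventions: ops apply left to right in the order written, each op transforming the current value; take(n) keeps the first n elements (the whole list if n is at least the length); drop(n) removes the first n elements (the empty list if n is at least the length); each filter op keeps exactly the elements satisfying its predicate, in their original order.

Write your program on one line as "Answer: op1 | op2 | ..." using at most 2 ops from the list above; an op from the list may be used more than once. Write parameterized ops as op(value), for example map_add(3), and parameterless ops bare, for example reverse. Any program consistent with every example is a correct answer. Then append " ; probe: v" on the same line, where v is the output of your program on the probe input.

sort_asc | filter_gt(-3) ; probe: [17, 42]

Check, running the answer program on each example:
  [-23, -38, 26, 4, 10, 29] -> [-38, -23, 4, 10, 26, 29] -> [4, 10, 26, 29]
  [12, -2, -26, -26, 45, 40, 36, -40, -20] -> [-40, -26, -26, -20, -2, 12, 36, 40, 45] -> [-2, 12, 36, 40, 45]
  [46, -23, 34, 31, 27, -16, -20] -> [-23, -20, -16, 27, 31, 34, 46] -> [27, 31, 34, 46]
  [-30, 14, 11, 29, 42, 23, 33, 17, 41] -> [-30, 11, 14, 17, 23, 29, 33, 41, 42] -> [11, 14, 17, 23, 29, 33, 41, 42]
  [15, -49, 6, -5, -41, 38, 19, -32, -20] -> [-49, -41, -32, -20, -5, 6, 15, 19, 38] -> [6, 15, 19, 38]
  probe: [-37, 17, 42] -> [-37, 17, 42] -> [17, 42]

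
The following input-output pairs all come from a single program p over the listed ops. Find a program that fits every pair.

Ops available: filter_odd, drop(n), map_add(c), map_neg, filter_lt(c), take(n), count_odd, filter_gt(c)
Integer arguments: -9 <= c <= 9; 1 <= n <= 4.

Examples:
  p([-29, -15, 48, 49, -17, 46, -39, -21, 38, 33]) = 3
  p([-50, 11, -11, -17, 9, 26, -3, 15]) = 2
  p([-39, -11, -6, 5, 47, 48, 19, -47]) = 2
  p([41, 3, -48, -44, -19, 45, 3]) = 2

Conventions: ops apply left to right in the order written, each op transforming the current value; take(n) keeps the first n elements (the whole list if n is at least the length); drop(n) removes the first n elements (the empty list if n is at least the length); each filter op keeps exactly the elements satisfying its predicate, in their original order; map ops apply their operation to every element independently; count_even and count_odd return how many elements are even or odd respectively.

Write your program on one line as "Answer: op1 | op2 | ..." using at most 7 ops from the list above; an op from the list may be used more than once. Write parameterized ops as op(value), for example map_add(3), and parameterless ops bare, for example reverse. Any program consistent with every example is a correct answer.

map_add(7) | map_add(3) | drop(3) | map_add(4) | drop(2) | count_odd

Check, running the answer program on each example:
  [-29, -15, 48, 49, -17, 46, -39, -21, 38, 33] -> [-22, -8, 55, 56, -10, 53, -32, -14, 45, 40] -> [-19, -5, 58, 59, -7, 56, -29, -11, 48, 43] -> [59, -7, 56, -29, -11, 48, 43] -> [63, -3, 60, -25, -7, 52, 47] -> [60, -25, -7, 52, 47] -> 3
  [-50, 11, -11, -17, 9, 26, -3, 15] -> [-43, 18, -4, -10, 16, 33, 4, 22] -> [-40, 21, -1, -7, 19, 36, 7, 25] -> [-7, 19, 36, 7, 25] -> [-3, 23, 40, 11, 29] -> [40, 11, 29] -> 2
  [-39, -11, -6, 5, 47, 48, 19, -47] -> [-32, -4, 1, 12, 54, 55, 26, -40] -> [-29, -1, 4, 15, 57, 58, 29, -37] -> [15, 57, 58, 29, -37] -> [19, 61, 62, 33, -33] -> [62, 33, -33] -> 2
  [41, 3, -48, -44, -19, 45, 3] -> [48, 10, -41, -37, -12, 52, 10] -> [51, 13, -38, -34, -9, 55, 13] -> [-34, -9, 55, 13] -> [-30, -5, 59, 17] -> [59, 17] -> 2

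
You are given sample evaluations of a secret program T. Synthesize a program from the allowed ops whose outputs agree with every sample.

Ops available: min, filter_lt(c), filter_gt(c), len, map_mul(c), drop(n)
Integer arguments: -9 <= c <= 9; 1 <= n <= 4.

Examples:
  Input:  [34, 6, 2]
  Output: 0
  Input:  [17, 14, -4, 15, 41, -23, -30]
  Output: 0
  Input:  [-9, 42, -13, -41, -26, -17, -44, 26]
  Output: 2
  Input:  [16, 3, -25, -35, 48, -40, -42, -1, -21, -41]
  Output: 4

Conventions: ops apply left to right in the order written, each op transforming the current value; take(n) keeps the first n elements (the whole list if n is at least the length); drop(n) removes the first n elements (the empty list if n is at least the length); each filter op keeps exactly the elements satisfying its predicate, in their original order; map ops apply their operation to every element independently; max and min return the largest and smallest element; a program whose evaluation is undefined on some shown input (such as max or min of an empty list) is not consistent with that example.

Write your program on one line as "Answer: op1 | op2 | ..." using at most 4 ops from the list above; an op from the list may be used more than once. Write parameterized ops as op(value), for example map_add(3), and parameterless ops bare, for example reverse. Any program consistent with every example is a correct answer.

filter_lt(6) | drop(4) | len

Check, running the answer program on each example:
  [34, 6, 2] -> [2] -> [] -> 0
  [17, 14, -4, 15, 41, -23, -30] -> [-4, -23, -30] -> [] -> 0
  [-9, 42, -13, -41, -26, -17, -44, 26] -> [-9, -13, -41, -26, -17, -44] -> [-17, -44] -> 2
  [16, 3, -25, -35, 48, -40, -42, -1, -21, -41] -> [3, -25, -35, -40, -42, -1, -21, -41] -> [-42, -1, -21, -41] -> 4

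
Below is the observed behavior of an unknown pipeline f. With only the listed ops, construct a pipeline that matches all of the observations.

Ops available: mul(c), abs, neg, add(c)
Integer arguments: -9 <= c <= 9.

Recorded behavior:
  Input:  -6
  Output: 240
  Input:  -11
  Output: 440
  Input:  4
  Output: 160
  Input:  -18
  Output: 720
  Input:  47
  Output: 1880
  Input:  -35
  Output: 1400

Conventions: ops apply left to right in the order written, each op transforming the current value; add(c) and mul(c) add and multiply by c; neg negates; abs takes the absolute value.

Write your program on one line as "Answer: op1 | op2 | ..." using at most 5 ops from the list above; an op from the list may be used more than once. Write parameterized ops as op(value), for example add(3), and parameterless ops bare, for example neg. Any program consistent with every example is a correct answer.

mul(5) | neg | mul(8) | abs

Check, running the answer program on each example:
  -6 -> -30 -> 30 -> 240 -> 240
  -11 -> -55 -> 55 -> 440 -> 440
  4 -> 20 -> -20 -> -160 -> 160
  -18 -> -90 -> 90 -> 720 -> 720
  47 -> 235 -> -235 -> -1880 -> 1880
  -35 -> -175 -> 175 -> 1400 -> 1400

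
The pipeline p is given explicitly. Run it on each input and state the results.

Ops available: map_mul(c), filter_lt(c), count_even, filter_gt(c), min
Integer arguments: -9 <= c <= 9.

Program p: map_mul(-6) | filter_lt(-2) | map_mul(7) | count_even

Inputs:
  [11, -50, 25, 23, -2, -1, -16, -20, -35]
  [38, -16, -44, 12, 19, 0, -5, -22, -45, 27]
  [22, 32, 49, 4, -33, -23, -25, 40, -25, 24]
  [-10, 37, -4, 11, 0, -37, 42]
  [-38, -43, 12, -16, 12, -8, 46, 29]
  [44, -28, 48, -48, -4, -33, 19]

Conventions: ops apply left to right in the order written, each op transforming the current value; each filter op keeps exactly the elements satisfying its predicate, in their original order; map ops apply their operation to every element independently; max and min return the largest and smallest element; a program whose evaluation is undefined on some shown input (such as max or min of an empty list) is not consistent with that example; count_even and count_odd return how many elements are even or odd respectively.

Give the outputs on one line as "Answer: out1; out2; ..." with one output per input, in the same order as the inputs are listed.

3; 4; 6; 3; 4; 3

Execution, op by op:
  [11, -50, 25, 23, -2, -1, -16, -20, -35] -> [-66, 300, -150, -138, 12, 6, 96, 120, 210] -> [-66, -150, -138] -> [-462, -1050, -966] -> 3
  [38, -16, -44, 12, 19, 0, -5, -22, -45, 27] -> [-228, 96, 264, -72, -114, 0, 30, 132, 270, -162] -> [-228, -72, -114, -162] -> [-1596, -504, -798, -1134] -> 4
  [22, 32, 49, 4, -33, -23, -25, 40, -25, 24] -> [-132, -192, -294, -24, 198, 138, 150, -240, 150, -144] -> [-132, -192, -294, -24, -240, -144] -> [-924, -1344, -2058, -168, -1680, -1008] -> 6
  [-10, 37, -4, 11, 0, -37, 42] -> [60, -222, 24, -66, 0, 222, -252] -> [-222, -66, -252] -> [-1554, -462, -1764] -> 3
  [-38, -43, 12, -16, 12, -8, 46, 29] -> [228, 258, -72, 96, -72, 48, -276, -174] -> [-72, -72, -276, -174] -> [-504, -504, -1932, -1218] -> 4
  [44, -28, 48, -48, -4, -33, 19] -> [-264, 168, -288, 288, 24, 198, -114] -> [-264, -288, -114] -> [-1848, -2016, -798] -> 3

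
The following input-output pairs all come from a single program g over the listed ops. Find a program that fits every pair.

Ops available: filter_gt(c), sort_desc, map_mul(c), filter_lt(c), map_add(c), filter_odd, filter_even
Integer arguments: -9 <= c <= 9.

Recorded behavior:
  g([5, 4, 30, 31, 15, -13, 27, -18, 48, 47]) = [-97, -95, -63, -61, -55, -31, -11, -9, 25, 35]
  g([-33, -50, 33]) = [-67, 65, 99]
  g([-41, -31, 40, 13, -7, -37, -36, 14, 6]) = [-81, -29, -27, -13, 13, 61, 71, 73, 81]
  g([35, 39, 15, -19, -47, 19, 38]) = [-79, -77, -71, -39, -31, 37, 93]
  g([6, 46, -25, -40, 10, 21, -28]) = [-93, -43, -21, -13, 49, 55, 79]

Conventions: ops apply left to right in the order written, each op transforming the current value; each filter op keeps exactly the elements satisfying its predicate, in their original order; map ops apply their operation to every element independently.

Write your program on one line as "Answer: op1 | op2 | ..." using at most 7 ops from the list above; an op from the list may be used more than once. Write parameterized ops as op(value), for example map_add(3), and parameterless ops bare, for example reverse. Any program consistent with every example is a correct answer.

map_add(-7) | sort_desc | map_add(6) | map_mul(-2) | map_add(1) | map_add(-4)

Check, running the answer program on each example:
  [5, 4, 30, 31, 15, -13, 27, -18, 48, 47] -> [-2, -3, 23, 24, 8, -20, 20, -25, 41, 40] -> [41, 40, 24, 23, 20, 8, -2, -3, -20, -25] -> [47, 46, 30, 29, 26, 14, 4, 3, -14, -19] -> [-94, -92, -60, -58, -52, -28, -8, -6, 28, 38] -> [-93, -91, -59, -57, -51, -27, -7, -5, 29, 39] -> [-97, -95, -63, -61, -55, -31, -11, -9, 25, 35]
  [-33, -50, 33] -> [-40, -57, 26] -> [26, -40, -57] -> [32, -34, -51] -> [-64, 68, 102] -> [-63, 69, 103] -> [-67, 65, 99]
  [-41, -31, 40, 13, -7, -37, -36, 14, 6] -> [-48, -38, 33, 6, -14, -44, -43, 7, -1] -> [33, 7, 6, -1, -14, -38, -43, -44, -48] -> [39, 13, 12, 5, -8, -32, -37, -38, -42] -> [-78, -26, -24, -10, 16, 64, 74, 76, 84] -> [-77, -25, -23, -9, 17, 65, 75, 77, 85] -> [-81, -29, -27, -13, 13, 61, 71, 73, 81]
  [35, 39, 15, -19, -47, 19, 38] -> [28, 32, 8, -26, -54, 12, 31] -> [32, 31, 28, 12, 8, -26, -54] -> [38, 37, 34, 18, 14, -20, -48] -> [-76, -74, -68, -36, -28, 40, 96] -> [-75, -73, -67, -35, -27, 41, 97] -> [-79, -77, -71, -39, -31, 37, 93]
  [6, 46, -25, -40, 10, 21, -28] -> [-1, 39, -32, -47, 3, 14, -35] -> [39, 14, 3, -1, -32, -35, -47] -> [45, 20, 9, 5, -26, -29, -41] -> [-90, -40, -18, -10, 52, 58, 82] -> [-89, -39, -17, -9, 53, 59, 83] -> [-93, -43, -21, -13, 49, 55, 79]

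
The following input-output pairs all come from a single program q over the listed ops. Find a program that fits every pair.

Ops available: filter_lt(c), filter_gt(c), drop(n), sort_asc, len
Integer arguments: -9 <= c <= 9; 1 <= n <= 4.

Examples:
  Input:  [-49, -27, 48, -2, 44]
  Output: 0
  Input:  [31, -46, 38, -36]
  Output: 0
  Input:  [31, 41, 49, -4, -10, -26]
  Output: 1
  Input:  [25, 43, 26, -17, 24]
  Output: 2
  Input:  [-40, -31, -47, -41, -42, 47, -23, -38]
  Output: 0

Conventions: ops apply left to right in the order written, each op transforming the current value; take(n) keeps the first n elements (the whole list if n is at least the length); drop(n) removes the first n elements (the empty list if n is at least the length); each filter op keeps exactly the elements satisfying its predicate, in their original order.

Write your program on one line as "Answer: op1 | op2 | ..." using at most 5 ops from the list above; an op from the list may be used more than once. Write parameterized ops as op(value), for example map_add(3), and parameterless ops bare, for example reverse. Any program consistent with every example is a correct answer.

filter_gt(-1) | sort_asc | drop(2) | len

Check, running the answer program on each example:
  [-49, -27, 48, -2, 44] -> [48, 44] -> [44, 48] -> [] -> 0
  [31, -46, 38, -36] -> [31, 38] -> [31, 38] -> [] -> 0
  [31, 41, 49, -4, -10, -26] -> [31, 41, 49] -> [31, 41, 49] -> [49] -> 1
  [25, 43, 26, -17, 24] -> [25, 43, 26, 24] -> [24, 25, 26, 43] -> [26, 43] -> 2
  [-40, -31, -47, -41, -42, 47, -23, -38] -> [47] -> [47] -> [] -> 0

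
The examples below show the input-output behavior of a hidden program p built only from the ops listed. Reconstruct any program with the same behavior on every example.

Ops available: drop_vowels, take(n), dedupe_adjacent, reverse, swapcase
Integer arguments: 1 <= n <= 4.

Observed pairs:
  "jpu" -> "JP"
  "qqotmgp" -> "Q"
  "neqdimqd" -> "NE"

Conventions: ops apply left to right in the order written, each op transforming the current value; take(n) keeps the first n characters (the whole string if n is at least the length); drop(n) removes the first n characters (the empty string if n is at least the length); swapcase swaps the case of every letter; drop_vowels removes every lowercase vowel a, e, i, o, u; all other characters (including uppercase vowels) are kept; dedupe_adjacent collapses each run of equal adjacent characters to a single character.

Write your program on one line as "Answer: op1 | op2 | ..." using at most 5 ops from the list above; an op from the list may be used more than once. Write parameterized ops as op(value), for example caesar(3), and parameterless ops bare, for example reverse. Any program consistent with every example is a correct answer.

take(2) | reverse | swapcase | reverse | dedupe_adjacent

Check, running the answer program on each example:
  "jpu" -> "jp" -> "pj" -> "PJ" -> "JP" -> "JP"
  "qqotmgp" -> "qq" -> "qq" -> "QQ" -> "QQ" -> "Q"
  "neqdimqd" -> "ne" -> "en" -> "EN" -> "NE" -> "NE"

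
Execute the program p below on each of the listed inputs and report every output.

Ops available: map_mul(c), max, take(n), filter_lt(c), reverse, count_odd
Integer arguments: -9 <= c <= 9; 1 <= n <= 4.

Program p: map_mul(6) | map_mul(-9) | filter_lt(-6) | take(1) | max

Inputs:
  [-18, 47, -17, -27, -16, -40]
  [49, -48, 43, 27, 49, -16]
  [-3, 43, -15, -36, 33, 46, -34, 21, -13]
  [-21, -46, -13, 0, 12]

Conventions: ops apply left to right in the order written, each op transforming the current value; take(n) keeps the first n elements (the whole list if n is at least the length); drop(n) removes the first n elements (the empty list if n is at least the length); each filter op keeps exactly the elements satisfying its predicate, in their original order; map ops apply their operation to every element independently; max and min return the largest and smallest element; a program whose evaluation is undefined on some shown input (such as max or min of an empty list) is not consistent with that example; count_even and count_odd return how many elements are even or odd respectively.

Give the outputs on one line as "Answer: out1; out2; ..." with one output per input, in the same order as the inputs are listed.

-2538; -2646; -2322; -648

Execution, op by op:
  [-18, 47, -17, -27, -16, -40] -> [-108, 282, -102, -162, -96, -240] -> [972, -2538, 918, 1458, 864, 2160] -> [-2538] -> [-2538] -> -2538
  [49, -48, 43, 27, 49, -16] -> [294, -288, 258, 162, 294, -96] -> [-2646, 2592, -2322, -1458, -2646, 864] -> [-2646, -2322, -1458, -2646] -> [-2646] -> -2646
  [-3, 43, -15, -36, 33, 46, -34, 21, -13] -> [-18, 258, -90, -216, 198, 276, -204, 126, -78] -> [162, -2322, 810, 1944, -1782, -2484, 1836, -1134, 702] -> [-2322, -1782, -2484, -1134] -> [-2322] -> -2322
  [-21, -46, -13, 0, 12] -> [-126, -276, -78, 0, 72] -> [1134, 2484, 702, 0, -648] -> [-648] -> [-648] -> -648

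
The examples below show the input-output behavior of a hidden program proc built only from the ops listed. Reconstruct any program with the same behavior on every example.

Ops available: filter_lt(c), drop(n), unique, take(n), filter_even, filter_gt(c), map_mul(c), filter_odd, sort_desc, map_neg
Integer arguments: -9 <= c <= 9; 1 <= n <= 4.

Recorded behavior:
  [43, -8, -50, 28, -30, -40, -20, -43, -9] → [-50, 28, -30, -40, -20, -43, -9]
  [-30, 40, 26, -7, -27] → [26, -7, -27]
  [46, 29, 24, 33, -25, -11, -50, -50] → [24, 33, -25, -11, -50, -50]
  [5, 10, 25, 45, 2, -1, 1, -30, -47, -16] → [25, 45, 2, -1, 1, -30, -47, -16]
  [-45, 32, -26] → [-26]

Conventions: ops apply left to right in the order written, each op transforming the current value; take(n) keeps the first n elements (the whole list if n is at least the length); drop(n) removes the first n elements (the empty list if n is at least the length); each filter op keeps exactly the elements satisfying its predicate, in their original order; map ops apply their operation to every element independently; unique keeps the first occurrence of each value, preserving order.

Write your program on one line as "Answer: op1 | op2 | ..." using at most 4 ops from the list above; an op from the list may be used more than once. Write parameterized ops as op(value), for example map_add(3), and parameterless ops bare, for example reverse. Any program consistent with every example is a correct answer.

drop(1) | map_neg | drop(1) | map_neg

Check, running the answer program on each example:
  [43, -8, -50, 28, -30, -40, -20, -43, -9] -> [-8, -50, 28, -30, -40, -20, -43, -9] -> [8, 50, -28, 30, 40, 20, 43, 9] -> [50, -28, 30, 40, 20, 43, 9] -> [-50, 28, -30, -40, -20, -43, -9]
  [-30, 40, 26, -7, -27] -> [40, 26, -7, -27] -> [-40, -26, 7, 27] -> [-26, 7, 27] -> [26, -7, -27]
  [46, 29, 24, 33, -25, -11, -50, -50] -> [29, 24, 33, -25, -11, -50, -50] -> [-29, -24, -33, 25, 11, 50, 50] -> [-24, -33, 25, 11, 50, 50] -> [24, 33, -25, -11, -50, -50]
  [5, 10, 25, 45, 2, -1, 1, -30, -47, -16] -> [10, 25, 45, 2, -1, 1, -30, -47, -16] -> [-10, -25, -45, -2, 1, -1, 30, 47, 16] -> [-25, -45, -2, 1, -1, 30, 47, 16] -> [25, 45, 2, -1, 1, -30, -47, -16]
  [-45, 32, -26] -> [32, -26] -> [-32, 26] -> [26] -> [-26]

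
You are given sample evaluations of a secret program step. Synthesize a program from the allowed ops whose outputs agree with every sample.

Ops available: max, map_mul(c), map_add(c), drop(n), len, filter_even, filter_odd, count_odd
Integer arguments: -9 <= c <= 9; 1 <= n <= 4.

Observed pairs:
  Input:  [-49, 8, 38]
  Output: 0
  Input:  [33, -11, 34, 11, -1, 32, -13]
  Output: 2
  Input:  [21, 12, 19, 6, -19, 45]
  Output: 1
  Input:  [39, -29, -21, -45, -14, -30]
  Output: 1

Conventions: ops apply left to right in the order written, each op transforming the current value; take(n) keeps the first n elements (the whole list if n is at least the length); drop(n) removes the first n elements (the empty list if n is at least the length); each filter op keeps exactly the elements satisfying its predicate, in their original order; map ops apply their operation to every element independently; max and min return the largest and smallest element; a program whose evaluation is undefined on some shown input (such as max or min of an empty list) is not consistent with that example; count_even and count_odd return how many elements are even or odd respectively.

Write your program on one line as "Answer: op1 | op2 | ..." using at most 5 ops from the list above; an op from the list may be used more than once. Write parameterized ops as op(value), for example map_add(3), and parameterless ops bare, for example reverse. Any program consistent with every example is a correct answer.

map_mul(-8) | drop(4) | map_mul(-1) | drop(1) | len

Check, running the answer program on each example:
  [-49, 8, 38] -> [392, -64, -304] -> [] -> [] -> [] -> 0
  [33, -11, 34, 11, -1, 32, -13] -> [-264, 88, -272, -88, 8, -256, 104] -> [8, -256, 104] -> [-8, 256, -104] -> [256, -104] -> 2
  [21, 12, 19, 6, -19, 45] -> [-168, -96, -152, -48, 152, -360] -> [152, -360] -> [-152, 360] -> [360] -> 1
  [39, -29, -21, -45, -14, -30] -> [-312, 232, 168, 360, 112, 240] -> [112, 240] -> [-112, -240] -> [-240] -> 1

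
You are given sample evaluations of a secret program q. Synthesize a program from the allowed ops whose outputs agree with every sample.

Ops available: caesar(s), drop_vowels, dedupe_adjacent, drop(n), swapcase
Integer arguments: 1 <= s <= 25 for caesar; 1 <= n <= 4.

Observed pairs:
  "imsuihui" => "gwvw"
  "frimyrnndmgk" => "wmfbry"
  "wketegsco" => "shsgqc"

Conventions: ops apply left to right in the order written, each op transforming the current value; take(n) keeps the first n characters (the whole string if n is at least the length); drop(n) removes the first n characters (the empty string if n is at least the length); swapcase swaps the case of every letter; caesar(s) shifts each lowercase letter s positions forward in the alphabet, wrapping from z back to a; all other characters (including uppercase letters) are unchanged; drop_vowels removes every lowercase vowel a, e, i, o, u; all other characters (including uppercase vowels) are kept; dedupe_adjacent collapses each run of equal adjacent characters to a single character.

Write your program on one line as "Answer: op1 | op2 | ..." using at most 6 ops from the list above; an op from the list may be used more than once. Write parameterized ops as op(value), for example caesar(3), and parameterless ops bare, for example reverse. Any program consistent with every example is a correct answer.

caesar(25) | caesar(6) | caesar(9) | drop(2) | dedupe_adjacent | drop_vowels

Check, running the answer program on each example:
  "imsuihui" -> "hlrthgth" -> "nrxznmzn" -> "wagiwviw" -> "giwviw" -> "giwviw" -> "gwvw"
  "frimyrnndmgk" -> "eqhlxqmmclfj" -> "kwnrdwssirlp" -> "tfwamfbbrauy" -> "wamfbbrauy" -> "wamfbrauy" -> "wmfbry"
  "wketegsco" -> "vjdsdfrbn" -> "bpjyjlxht" -> "kyshsugqc" -> "shsugqc" -> "shsugqc" -> "shsgqc"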